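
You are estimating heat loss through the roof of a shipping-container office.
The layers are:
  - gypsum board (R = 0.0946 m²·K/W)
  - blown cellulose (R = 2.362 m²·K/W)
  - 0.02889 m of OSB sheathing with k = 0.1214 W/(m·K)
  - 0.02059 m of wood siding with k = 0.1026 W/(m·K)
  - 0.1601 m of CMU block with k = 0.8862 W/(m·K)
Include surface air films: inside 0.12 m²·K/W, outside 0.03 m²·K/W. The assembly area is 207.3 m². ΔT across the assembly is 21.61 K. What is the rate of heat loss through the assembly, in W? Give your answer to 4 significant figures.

0.02889/0.1214 = 0.23797
0.02059/0.1026 = 0.20068
0.1601/0.8862 = 0.18066
R_total = 0.12 + 0.0946 + 2.362 + 0.23797 + 0.20068 + 0.18066 + 0.03 = 3.2259 m²·K/W
Q = A·ΔT/R = 207.3 × 21.61 / 3.2259 = 1388.7 W

1389 W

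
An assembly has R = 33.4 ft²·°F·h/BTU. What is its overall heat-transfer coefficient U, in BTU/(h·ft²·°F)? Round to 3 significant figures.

U = 1/R = 1/33.4 = 0.02994

0.0299 BTU/(h·ft²·°F)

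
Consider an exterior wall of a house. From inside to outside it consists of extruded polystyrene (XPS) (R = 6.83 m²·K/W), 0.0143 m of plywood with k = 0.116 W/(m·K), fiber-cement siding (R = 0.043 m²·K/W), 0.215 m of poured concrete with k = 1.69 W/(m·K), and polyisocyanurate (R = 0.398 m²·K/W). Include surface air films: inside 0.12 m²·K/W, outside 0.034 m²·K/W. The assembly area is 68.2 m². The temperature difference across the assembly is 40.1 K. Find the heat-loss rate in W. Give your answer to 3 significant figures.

356 W

0.0143/0.116 = 0.1233
0.215/1.69 = 0.1272
R_total = 0.12 + 6.83 + 0.1233 + 0.043 + 0.1272 + 0.398 + 0.034 = 7.675 m²·K/W
Q = A·ΔT/R = 68.2 × 40.1 / 7.675 = 356.3 W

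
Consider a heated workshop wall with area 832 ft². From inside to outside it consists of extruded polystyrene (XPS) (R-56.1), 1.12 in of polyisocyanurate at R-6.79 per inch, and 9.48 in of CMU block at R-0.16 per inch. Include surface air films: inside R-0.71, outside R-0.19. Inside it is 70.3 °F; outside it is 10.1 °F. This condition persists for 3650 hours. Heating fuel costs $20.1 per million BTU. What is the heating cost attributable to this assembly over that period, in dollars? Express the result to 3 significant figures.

1.12 × 6.79 = 7.605
9.48 × 0.16 = 1.517
R_total = 0.71 + 56.1 + 7.605 + 1.517 + 0.19 = 66.12 ft²·°F·h/BTU
Q = 832 × (70.3 − 10.1) / 66.12 = 757.5 BTU/h
E = 757.5 × 3650 = 2765000 BTU
Cost = 2765000/10⁶ × 20.1 = $55.57

55.6 dollars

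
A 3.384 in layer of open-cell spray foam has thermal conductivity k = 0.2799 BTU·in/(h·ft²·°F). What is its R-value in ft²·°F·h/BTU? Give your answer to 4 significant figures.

R = L/k = 3.384/0.2799 = 12.09 ft²·°F·h/BTU

12.09 ft²·°F·h/BTU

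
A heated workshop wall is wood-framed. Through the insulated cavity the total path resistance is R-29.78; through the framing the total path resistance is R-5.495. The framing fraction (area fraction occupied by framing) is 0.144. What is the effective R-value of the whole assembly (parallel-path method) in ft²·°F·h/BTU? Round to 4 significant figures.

U_eff = 0.856/29.78 + 0.144/5.495 = 0.028744 + 0.026206 = 0.05495
R_eff = 1/U_eff = 18.198 ft²·°F·h/BTU

18.20 ft²·°F·h/BTU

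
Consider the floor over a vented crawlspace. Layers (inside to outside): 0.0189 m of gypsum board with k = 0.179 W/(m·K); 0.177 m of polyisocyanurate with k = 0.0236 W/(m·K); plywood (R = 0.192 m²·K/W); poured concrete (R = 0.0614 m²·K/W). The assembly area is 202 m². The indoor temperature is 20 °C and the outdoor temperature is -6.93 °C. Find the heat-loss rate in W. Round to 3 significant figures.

0.0189/0.179 = 0.1056
0.177/0.0236 = 7.5
R_total = 0.1056 + 7.5 + 0.192 + 0.0614 = 7.859 m²·K/W
Q = A·ΔT/R = 202 × (20 − (-6.93)) / 7.859 = 692.2 W

692 W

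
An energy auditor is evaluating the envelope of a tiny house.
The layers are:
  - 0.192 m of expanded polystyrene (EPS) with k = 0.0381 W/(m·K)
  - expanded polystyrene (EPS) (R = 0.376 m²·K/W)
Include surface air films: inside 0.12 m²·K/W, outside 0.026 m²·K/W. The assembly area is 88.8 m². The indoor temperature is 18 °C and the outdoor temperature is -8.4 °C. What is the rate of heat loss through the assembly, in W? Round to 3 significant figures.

0.192/0.0381 = 5.039
R_total = 0.12 + 5.039 + 0.376 + 0.026 = 5.561 m²·K/W
Q = A·ΔT/R = 88.8 × (18 − (-8.4)) / 5.561 = 421.5 W

422 W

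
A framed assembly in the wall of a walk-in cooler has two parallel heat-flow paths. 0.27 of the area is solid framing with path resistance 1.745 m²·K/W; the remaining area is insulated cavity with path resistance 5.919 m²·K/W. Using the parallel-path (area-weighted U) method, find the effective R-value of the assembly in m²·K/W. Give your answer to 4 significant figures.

3.596 m²·K/W

U_eff = 0.73/5.919 + 0.27/1.745 = 0.12333 + 0.15473 = 0.27806
R_eff = 1/U_eff = 3.5964 m²·K/W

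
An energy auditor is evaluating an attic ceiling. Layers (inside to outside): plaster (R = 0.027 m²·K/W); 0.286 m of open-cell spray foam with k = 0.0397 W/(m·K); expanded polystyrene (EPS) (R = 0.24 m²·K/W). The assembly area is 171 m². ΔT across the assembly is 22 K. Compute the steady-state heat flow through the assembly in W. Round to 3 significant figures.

504 W

0.286/0.0397 = 7.204
R_total = 0.027 + 7.204 + 0.24 = 7.471 m²·K/W
Q = A·ΔT/R = 171 × 22 / 7.471 = 503.5 W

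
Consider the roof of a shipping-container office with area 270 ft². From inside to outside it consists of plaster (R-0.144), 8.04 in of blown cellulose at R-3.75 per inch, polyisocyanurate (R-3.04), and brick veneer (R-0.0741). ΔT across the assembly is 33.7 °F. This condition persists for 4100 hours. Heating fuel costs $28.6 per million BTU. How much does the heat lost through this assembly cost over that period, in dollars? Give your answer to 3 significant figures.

8.04 × 3.75 = 30.15
R_total = 0.144 + 30.15 + 3.04 + 0.0741 = 33.41 ft²·°F·h/BTU
Q = 270 × 33.7 / 33.41 = 272.4 BTU/h
E = 272.4 × 4100 = 1117000 BTU
Cost = 1117000/10⁶ × 28.6 = $31.94

31.9 dollars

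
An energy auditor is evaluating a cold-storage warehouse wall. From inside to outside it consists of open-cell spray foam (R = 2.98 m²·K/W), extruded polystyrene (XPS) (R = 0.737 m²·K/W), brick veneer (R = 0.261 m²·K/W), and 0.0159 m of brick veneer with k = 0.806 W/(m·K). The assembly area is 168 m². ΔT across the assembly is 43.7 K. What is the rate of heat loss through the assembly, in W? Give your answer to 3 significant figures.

0.0159/0.806 = 0.01973
R_total = 2.98 + 0.737 + 0.261 + 0.01973 = 3.998 m²·K/W
Q = A·ΔT/R = 168 × 43.7 / 3.998 = 1836 W

1840 W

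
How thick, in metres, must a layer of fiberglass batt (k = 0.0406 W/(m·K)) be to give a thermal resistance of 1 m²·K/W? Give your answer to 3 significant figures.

L = R·k = 1 × 0.0406 = 0.0406 m

0.0406 m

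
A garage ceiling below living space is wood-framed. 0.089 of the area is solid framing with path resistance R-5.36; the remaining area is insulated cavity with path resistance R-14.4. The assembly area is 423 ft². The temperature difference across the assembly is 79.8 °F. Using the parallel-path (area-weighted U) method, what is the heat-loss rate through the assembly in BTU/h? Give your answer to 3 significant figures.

2700 BTU/h

U_eff = 0.911/14.4 + 0.089/5.36 = 0.06326 + 0.0166 = 0.07987
R_eff = 1/U_eff = 12.52 ft²·°F·h/BTU
Q = 423 × 79.8 / 12.52 = 2696 BTU/h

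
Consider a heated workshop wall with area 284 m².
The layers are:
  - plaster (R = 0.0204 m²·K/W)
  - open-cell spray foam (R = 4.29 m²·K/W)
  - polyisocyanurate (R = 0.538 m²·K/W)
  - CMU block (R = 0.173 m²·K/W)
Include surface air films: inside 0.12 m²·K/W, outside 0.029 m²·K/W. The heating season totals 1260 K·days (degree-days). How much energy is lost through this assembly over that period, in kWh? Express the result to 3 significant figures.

1660 kWh

R_total = 0.12 + 0.0204 + 4.29 + 0.538 + 0.173 + 0.029 = 5.17 m²·K/W
E = A × HDD × 24 / R / 1000 = 284 × 1260 × 24 / 5.17 / 1000 = 1661 kWh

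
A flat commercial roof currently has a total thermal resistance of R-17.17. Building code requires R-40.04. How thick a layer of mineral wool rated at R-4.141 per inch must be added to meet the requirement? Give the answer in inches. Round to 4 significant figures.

ΔR = 40.04 − 17.17 = 22.87 ft²·°F·h/BTU
L = ΔR / (R/in) = 22.87/4.141 = 5.5228 in

5.523 in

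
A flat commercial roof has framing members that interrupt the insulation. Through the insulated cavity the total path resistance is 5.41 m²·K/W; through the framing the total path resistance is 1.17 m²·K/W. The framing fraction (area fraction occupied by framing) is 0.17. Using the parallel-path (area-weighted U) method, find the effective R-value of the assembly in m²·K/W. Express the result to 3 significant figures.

U_eff = 0.83/5.41 + 0.17/1.17 = 0.1534 + 0.1453 = 0.2987
R_eff = 1/U_eff = 3.348 m²·K/W

3.35 m²·K/W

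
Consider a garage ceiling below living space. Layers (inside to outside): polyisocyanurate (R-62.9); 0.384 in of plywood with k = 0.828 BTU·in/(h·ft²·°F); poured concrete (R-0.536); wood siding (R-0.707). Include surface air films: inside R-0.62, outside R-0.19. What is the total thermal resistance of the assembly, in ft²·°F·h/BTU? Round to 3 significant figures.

65.4 ft²·°F·h/BTU

0.384/0.828 = 0.4638
R_total = 0.62 + 62.9 + 0.4638 + 0.536 + 0.707 + 0.19 = 65.42 ft²·°F·h/BTU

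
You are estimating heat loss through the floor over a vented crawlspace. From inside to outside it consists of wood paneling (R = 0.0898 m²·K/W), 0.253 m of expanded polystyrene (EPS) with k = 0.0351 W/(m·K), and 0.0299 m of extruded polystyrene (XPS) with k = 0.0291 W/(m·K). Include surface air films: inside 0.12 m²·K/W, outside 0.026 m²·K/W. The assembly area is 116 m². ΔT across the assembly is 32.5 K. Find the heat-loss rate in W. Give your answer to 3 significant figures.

445 W

0.253/0.0351 = 7.208
0.0299/0.0291 = 1.027
R_total = 0.12 + 0.0898 + 7.208 + 1.027 + 0.026 = 8.471 m²·K/W
Q = A·ΔT/R = 116 × 32.5 / 8.471 = 445 W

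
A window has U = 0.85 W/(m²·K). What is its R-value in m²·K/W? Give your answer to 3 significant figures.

R = 1/U = 1/0.85 = 1.176

1.18 m²·K/W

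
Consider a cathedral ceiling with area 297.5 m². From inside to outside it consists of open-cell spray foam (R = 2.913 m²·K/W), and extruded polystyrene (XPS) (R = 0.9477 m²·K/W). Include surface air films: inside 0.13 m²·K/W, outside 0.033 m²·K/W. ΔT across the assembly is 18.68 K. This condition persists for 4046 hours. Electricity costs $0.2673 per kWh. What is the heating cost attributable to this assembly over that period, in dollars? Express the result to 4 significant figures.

1494 dollars

R_total = 0.13 + 2.913 + 0.9477 + 0.033 = 4.0237 m²·K/W
Q = 297.5 × 18.68 / 4.0237 = 1381.1 W
E = 1381.1 W × 4046 h / 1000 = 5588.1 kWh
Cost = 5588.1 × 0.2673 = $1493.7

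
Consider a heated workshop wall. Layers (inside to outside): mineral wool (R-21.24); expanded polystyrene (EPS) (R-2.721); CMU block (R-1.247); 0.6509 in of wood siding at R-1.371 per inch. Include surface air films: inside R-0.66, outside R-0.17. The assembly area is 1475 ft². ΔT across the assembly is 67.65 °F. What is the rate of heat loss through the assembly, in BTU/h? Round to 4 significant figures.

3705 BTU/h

0.6509 × 1.371 = 0.89238
R_total = 0.66 + 21.24 + 2.721 + 1.247 + 0.89238 + 0.17 = 26.93 ft²·°F·h/BTU
Q = A·ΔT/R = 1475 × 67.65 / 26.93 = 3705.2 BTU/h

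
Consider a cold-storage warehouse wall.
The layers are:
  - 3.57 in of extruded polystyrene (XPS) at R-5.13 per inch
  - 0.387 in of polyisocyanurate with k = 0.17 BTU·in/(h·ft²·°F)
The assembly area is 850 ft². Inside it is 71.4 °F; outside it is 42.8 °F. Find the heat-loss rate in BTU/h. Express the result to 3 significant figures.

1180 BTU/h

3.57 × 5.13 = 18.31
0.387/0.17 = 2.276
R_total = 18.31 + 2.276 = 20.59 ft²·°F·h/BTU
Q = A·ΔT/R = 850 × (71.4 − 42.8) / 20.59 = 1181 BTU/h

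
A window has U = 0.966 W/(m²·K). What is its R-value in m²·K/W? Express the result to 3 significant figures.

1.04 m²·K/W

R = 1/U = 1/0.966 = 1.035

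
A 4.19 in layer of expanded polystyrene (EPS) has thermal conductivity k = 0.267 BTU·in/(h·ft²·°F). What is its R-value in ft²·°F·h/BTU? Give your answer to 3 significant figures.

R = L/k = 4.19/0.267 = 15.69 ft²·°F·h/BTU

15.7 ft²·°F·h/BTU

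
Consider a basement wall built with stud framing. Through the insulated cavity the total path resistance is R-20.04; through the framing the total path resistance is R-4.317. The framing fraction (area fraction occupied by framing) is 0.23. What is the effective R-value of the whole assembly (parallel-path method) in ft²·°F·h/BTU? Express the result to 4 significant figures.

U_eff = 0.77/20.04 + 0.23/4.317 = 0.038423 + 0.053278 = 0.091701
R_eff = 1/U_eff = 10.905 ft²·°F·h/BTU

10.91 ft²·°F·h/BTU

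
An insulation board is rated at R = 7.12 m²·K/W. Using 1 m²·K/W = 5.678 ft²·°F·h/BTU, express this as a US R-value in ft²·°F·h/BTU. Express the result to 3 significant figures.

40.4 ft²·°F·h/BTU

R_US = 7.12 × 5.678 = 40.43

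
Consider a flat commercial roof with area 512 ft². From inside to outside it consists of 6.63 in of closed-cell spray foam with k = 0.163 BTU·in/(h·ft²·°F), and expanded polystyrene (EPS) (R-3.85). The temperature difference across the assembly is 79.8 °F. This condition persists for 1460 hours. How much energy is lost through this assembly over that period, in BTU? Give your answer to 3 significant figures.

1340000 BTU

6.63/0.163 = 40.67
R_total = 40.67 + 3.85 = 44.52 ft²·°F·h/BTU
Q = 512 × 79.8 / 44.52 = 917.6 BTU/h
E = 917.6 × 1460 = 1340000 BTU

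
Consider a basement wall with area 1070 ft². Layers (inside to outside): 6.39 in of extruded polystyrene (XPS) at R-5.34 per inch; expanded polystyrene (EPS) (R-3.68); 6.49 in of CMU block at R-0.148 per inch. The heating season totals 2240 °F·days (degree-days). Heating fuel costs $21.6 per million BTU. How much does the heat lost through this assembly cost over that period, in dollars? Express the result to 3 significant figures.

32.1 dollars

6.39 × 5.34 = 34.12
6.49 × 0.148 = 0.9605
R_total = 34.12 + 3.68 + 0.9605 = 38.76 ft²·°F·h/BTU
E = A × HDD × 24 / R = 1070 × 2240 × 24 / 38.76 = 1484000 BTU
Cost = 1484000/10⁶ × 21.6 = $32.05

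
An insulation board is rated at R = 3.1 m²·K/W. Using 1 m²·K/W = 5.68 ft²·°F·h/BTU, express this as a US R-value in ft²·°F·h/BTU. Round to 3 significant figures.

R_US = 3.1 × 5.68 = 17.61

17.6 ft²·°F·h/BTU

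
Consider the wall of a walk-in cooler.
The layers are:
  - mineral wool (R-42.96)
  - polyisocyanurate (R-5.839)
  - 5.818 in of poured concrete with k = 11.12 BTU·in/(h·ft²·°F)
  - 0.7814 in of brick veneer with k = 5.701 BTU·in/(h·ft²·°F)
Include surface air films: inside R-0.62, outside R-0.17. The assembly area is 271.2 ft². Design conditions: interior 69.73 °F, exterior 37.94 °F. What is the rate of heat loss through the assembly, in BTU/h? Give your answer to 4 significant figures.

5.818/11.12 = 0.5232
0.7814/5.701 = 0.13706
R_total = 0.62 + 42.96 + 5.839 + 0.5232 + 0.13706 + 0.17 = 50.249 ft²·°F·h/BTU
Q = A·ΔT/R = 271.2 × (69.73 − 37.94) / 50.249 = 171.57 BTU/h

171.6 BTU/h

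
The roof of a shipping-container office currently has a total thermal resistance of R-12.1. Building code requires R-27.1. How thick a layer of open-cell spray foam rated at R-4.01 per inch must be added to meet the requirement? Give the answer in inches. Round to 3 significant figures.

3.74 in

ΔR = 27.1 − 12.1 = 15 ft²·°F·h/BTU
L = ΔR / (R/in) = 15/4.01 = 3.741 in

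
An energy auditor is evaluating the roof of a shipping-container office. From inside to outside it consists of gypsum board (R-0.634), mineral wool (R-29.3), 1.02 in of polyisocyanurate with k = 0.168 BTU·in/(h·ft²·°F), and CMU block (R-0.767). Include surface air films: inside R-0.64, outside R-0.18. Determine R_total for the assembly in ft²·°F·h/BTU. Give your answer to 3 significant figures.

37.6 ft²·°F·h/BTU

1.02/0.168 = 6.071
R_total = 0.64 + 0.634 + 29.3 + 6.071 + 0.767 + 0.18 = 37.59 ft²·°F·h/BTU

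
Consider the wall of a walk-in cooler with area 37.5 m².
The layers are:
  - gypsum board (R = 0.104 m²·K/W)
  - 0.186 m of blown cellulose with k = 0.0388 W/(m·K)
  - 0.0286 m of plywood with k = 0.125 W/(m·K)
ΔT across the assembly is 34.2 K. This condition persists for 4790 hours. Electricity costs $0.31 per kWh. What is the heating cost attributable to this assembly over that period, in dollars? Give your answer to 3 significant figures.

371 dollars

0.186/0.0388 = 4.794
0.0286/0.125 = 0.2288
R_total = 0.104 + 4.794 + 0.2288 = 5.127 m²·K/W
Q = 37.5 × 34.2 / 5.127 = 250.2 W
E = 250.2 W × 4790 h / 1000 = 1198 kWh
Cost = 1198 × 0.31 = $371.5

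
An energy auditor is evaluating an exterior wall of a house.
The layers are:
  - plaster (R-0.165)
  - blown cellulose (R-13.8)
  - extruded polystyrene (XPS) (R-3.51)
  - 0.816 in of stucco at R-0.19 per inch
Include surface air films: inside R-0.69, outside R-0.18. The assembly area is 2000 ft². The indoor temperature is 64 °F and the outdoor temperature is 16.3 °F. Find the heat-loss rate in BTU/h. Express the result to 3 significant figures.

0.816 × 0.19 = 0.155
R_total = 0.69 + 0.165 + 13.8 + 3.51 + 0.155 + 0.18 = 18.5 ft²·°F·h/BTU
Q = A·ΔT/R = 2000 × (64 − 16.3) / 18.5 = 5157 BTU/h

5160 BTU/h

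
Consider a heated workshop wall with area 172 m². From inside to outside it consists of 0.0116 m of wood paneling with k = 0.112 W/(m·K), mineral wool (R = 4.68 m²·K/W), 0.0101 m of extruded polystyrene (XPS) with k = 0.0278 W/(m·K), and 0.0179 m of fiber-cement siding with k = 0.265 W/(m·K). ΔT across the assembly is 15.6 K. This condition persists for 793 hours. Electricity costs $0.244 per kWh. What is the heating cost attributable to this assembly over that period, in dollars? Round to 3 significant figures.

99.6 dollars

0.0116/0.112 = 0.1036
0.0101/0.0278 = 0.3633
0.0179/0.265 = 0.06755
R_total = 0.1036 + 4.68 + 0.3633 + 0.06755 = 5.214 m²·K/W
Q = 172 × 15.6 / 5.214 = 514.6 W
E = 514.6 W × 793 h / 1000 = 408.1 kWh
Cost = 408.1 × 0.244 = $99.57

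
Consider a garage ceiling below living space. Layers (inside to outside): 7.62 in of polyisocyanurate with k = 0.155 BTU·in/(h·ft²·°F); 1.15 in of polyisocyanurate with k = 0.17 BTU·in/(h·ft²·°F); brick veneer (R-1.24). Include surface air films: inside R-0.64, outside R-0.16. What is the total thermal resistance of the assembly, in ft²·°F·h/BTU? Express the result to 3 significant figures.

7.62/0.155 = 49.16
1.15/0.17 = 6.765
R_total = 0.64 + 49.16 + 6.765 + 1.24 + 0.16 = 57.97 ft²·°F·h/BTU

58.0 ft²·°F·h/BTU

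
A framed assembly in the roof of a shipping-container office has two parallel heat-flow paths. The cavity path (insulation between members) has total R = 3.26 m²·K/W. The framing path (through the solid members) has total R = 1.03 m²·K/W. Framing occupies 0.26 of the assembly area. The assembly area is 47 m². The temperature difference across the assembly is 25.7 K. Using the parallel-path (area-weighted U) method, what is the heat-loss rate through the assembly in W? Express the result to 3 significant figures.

579 W

U_eff = 0.74/3.26 + 0.26/1.03 = 0.227 + 0.2524 = 0.4794
R_eff = 1/U_eff = 2.086 m²·K/W
Q = 47 × 25.7 / 2.086 = 579.1 W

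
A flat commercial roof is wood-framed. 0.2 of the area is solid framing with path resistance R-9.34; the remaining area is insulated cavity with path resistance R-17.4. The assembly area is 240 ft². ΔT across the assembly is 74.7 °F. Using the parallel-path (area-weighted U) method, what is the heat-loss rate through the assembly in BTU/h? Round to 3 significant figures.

U_eff = 0.8/17.4 + 0.2/9.34 = 0.04598 + 0.02141 = 0.06739
R_eff = 1/U_eff = 14.84 ft²·°F·h/BTU
Q = 240 × 74.7 / 14.84 = 1208 BTU/h

1210 BTU/h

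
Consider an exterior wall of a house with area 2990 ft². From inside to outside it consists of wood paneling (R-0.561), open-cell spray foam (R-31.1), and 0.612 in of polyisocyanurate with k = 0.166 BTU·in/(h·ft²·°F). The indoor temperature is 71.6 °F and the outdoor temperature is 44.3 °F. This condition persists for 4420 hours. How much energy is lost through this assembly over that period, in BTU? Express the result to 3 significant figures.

10200000 BTU

0.612/0.166 = 3.687
R_total = 0.561 + 31.1 + 3.687 = 35.35 ft²·°F·h/BTU
Q = 2990 × (71.6 − 44.3) / 35.35 = 2309 BTU/h
E = 2309 × 4420 = 10210000 BTU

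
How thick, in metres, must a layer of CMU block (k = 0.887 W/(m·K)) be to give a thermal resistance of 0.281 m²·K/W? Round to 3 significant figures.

0.249 m

L = R·k = 0.281 × 0.887 = 0.2492 m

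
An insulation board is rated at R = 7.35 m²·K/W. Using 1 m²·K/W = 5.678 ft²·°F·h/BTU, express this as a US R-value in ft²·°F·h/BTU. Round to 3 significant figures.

R_US = 7.35 × 5.678 = 41.73

41.7 ft²·°F·h/BTU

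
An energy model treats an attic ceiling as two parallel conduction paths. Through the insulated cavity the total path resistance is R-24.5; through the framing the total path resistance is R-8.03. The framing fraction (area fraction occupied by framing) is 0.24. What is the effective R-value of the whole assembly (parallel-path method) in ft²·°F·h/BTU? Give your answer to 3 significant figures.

16.4 ft²·°F·h/BTU

U_eff = 0.76/24.5 + 0.24/8.03 = 0.03102 + 0.02989 = 0.06091
R_eff = 1/U_eff = 16.42 ft²·°F·h/BTU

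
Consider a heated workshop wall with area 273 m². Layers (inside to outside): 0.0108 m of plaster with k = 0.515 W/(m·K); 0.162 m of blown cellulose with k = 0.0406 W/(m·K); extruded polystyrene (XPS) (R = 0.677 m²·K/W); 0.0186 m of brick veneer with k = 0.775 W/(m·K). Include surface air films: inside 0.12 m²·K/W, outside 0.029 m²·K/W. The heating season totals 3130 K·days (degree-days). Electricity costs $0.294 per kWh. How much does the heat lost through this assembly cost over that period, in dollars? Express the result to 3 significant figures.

0.0108/0.515 = 0.02097
0.162/0.0406 = 3.99
0.0186/0.775 = 0.024
R_total = 0.12 + 0.02097 + 3.99 + 0.677 + 0.024 + 0.029 = 4.861 m²·K/W
E = A × HDD × 24 / R / 1000 = 273 × 3130 × 24 / 4.861 / 1000 = 4219 kWh
Cost = 4219 × 0.294 = $1240

1240 dollars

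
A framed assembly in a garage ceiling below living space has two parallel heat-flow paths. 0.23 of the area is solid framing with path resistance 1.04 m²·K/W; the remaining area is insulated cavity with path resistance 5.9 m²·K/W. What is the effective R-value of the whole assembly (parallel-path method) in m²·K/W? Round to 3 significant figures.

U_eff = 0.77/5.9 + 0.23/1.04 = 0.1305 + 0.2212 = 0.3517
R_eff = 1/U_eff = 2.844 m²·K/W

2.84 m²·K/W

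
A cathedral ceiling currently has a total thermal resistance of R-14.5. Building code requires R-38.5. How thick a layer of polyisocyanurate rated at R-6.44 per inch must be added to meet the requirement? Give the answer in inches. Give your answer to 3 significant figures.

3.73 in

ΔR = 38.5 − 14.5 = 24 ft²·°F·h/BTU
L = ΔR / (R/in) = 24/6.44 = 3.727 in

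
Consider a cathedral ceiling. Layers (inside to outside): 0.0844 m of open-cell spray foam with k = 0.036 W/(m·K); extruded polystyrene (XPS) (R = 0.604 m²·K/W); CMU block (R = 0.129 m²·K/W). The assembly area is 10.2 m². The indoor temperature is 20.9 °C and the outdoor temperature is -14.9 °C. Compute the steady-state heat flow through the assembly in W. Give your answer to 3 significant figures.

0.0844/0.036 = 2.344
R_total = 2.344 + 0.604 + 0.129 = 3.077 m²·K/W
Q = A·ΔT/R = 10.2 × (20.9 − (-14.9)) / 3.077 = 118.7 W

119 W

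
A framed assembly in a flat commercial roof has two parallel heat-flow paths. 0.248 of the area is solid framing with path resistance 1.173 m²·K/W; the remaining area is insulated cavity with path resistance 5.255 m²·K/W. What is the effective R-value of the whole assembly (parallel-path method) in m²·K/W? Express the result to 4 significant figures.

U_eff = 0.752/5.255 + 0.248/1.173 = 0.1431 + 0.21142 = 0.35453
R_eff = 1/U_eff = 2.8207 m²·K/W

2.821 m²·K/W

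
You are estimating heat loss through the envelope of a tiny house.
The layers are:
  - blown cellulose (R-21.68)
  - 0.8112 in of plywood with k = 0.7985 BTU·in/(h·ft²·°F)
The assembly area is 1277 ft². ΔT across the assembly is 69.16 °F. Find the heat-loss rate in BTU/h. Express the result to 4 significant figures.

0.8112/0.7985 = 1.0159
R_total = 21.68 + 1.0159 = 22.696 ft²·°F·h/BTU
Q = A·ΔT/R = 1277 × 69.16 / 22.696 = 3891.3 BTU/h

3891 BTU/h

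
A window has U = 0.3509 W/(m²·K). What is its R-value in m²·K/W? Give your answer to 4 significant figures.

2.850 m²·K/W

R = 1/U = 1/0.3509 = 2.8498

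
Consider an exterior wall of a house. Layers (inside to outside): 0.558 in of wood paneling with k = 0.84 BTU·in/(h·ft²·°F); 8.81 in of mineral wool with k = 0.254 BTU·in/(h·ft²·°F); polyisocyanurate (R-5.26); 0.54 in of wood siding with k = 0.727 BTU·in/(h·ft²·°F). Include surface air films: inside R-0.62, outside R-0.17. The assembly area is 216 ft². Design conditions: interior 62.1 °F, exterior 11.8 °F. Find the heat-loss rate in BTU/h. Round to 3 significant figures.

0.558/0.84 = 0.6643
8.81/0.254 = 34.69
0.54/0.727 = 0.7428
R_total = 0.62 + 0.6643 + 34.69 + 5.26 + 0.7428 + 0.17 = 42.14 ft²·°F·h/BTU
Q = A·ΔT/R = 216 × (62.1 − 11.8) / 42.14 = 257.8 BTU/h

258 BTU/h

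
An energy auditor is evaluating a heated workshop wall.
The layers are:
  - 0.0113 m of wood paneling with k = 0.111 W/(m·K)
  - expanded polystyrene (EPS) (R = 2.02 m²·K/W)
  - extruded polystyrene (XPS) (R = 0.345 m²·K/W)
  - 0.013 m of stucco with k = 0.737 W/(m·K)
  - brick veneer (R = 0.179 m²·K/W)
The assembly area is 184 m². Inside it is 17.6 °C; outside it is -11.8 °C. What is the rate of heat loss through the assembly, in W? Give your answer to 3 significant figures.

0.0113/0.111 = 0.1018
0.013/0.737 = 0.01764
R_total = 0.1018 + 2.02 + 0.345 + 0.01764 + 0.179 = 2.663 m²·K/W
Q = A·ΔT/R = 184 × (17.6 − (-11.8)) / 2.663 = 2031 W

2030 W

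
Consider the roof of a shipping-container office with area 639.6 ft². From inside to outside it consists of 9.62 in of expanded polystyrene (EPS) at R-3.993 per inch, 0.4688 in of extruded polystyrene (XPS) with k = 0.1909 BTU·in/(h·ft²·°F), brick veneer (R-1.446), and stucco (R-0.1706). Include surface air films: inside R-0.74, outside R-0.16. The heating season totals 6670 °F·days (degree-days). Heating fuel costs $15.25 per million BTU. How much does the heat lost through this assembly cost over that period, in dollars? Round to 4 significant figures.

35.99 dollars

9.62 × 3.993 = 38.413
0.4688/0.1909 = 2.4557
R_total = 0.74 + 38.413 + 2.4557 + 1.446 + 0.1706 + 0.16 = 43.385 ft²·°F·h/BTU
E = A × HDD × 24 / R = 639.6 × 6670 × 24 / 43.385 = 2360000 BTU
Cost = 2360000/10⁶ × 15.25 = $35.989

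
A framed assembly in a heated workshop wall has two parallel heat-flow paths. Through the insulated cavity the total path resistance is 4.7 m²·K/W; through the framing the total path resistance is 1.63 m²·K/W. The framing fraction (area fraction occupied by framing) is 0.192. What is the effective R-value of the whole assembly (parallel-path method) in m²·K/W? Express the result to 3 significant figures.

U_eff = 0.808/4.7 + 0.192/1.63 = 0.1719 + 0.1178 = 0.2897
R_eff = 1/U_eff = 3.452 m²·K/W

3.45 m²·K/W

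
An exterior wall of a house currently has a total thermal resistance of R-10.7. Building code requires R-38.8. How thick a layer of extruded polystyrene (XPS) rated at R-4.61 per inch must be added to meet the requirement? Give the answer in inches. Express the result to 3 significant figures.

6.10 in

ΔR = 38.8 − 10.7 = 28.1 ft²·°F·h/BTU
L = ΔR / (R/in) = 28.1/4.61 = 6.095 in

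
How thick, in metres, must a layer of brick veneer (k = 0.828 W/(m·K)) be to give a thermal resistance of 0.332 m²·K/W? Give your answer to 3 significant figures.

L = R·k = 0.332 × 0.828 = 0.2749 m

0.275 m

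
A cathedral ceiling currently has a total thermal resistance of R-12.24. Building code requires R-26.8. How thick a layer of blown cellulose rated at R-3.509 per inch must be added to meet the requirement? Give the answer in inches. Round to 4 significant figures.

4.149 in

ΔR = 26.8 − 12.24 = 14.56 ft²·°F·h/BTU
L = ΔR / (R/in) = 14.56/3.509 = 4.1493 in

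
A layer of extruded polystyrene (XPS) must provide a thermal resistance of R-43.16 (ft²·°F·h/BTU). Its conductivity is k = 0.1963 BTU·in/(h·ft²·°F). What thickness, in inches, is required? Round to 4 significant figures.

L = R × k = 43.16 × 0.1963 = 8.4723 in

8.472 in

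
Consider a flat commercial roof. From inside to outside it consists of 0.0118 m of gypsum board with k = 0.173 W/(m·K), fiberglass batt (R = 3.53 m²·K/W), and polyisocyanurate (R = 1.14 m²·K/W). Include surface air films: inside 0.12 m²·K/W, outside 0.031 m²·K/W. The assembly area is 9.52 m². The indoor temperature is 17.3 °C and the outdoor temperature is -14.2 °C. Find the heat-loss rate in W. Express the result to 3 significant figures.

0.0118/0.173 = 0.06821
R_total = 0.12 + 0.06821 + 3.53 + 1.14 + 0.031 = 4.889 m²·K/W
Q = A·ΔT/R = 9.52 × (17.3 − (-14.2)) / 4.889 = 61.34 W

61.3 W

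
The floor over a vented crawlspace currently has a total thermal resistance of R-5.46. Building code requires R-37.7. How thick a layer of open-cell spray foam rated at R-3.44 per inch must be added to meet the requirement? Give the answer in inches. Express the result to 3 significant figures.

ΔR = 37.7 − 5.46 = 32.24 ft²·°F·h/BTU
L = ΔR / (R/in) = 32.24/3.44 = 9.372 in

9.37 in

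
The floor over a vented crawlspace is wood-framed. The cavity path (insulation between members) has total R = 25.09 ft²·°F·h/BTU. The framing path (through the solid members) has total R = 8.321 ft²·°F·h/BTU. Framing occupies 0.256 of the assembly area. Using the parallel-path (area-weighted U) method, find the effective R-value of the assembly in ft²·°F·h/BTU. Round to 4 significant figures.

16.55 ft²·°F·h/BTU

U_eff = 0.744/25.09 + 0.256/8.321 = 0.029653 + 0.030766 = 0.060419
R_eff = 1/U_eff = 16.551 ft²·°F·h/BTU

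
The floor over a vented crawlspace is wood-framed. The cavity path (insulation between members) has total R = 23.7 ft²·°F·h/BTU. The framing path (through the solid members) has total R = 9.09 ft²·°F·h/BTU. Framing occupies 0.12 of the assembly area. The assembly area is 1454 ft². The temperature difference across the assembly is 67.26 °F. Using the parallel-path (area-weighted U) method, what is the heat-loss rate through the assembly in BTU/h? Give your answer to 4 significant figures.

4922 BTU/h

U_eff = 0.88/23.7 + 0.12/9.09 = 0.037131 + 0.013201 = 0.050332
R_eff = 1/U_eff = 19.868 ft²·°F·h/BTU
Q = 1454 × 67.26 / 19.868 = 4922.3 BTU/h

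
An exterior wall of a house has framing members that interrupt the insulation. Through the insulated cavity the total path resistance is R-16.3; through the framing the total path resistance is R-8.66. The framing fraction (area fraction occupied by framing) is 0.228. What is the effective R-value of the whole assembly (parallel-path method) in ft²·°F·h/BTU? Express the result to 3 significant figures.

13.6 ft²·°F·h/BTU

U_eff = 0.772/16.3 + 0.228/8.66 = 0.04736 + 0.02633 = 0.07369
R_eff = 1/U_eff = 13.57 ft²·°F·h/BTU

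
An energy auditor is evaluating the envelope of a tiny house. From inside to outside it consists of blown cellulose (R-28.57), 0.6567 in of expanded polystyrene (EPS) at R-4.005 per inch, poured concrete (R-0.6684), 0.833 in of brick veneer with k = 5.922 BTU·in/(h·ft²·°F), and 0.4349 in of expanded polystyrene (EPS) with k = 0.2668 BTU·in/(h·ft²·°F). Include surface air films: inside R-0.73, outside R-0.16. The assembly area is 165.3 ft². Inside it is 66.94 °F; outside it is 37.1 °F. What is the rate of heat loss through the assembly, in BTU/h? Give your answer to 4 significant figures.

142.9 BTU/h

0.6567 × 4.005 = 2.6301
0.833/5.922 = 0.14066
0.4349/0.2668 = 1.6301
R_total = 0.73 + 28.57 + 2.6301 + 0.6684 + 0.14066 + 1.6301 + 0.16 = 34.529 ft²·°F·h/BTU
Q = A·ΔT/R = 165.3 × (66.94 − 37.1) / 34.529 = 142.85 BTU/h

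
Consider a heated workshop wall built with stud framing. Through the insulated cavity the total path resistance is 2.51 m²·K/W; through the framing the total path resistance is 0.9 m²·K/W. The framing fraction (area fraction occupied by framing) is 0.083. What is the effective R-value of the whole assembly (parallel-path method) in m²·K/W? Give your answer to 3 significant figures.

2.19 m²·K/W

U_eff = 0.917/2.51 + 0.083/0.9 = 0.3653 + 0.09222 = 0.4576
R_eff = 1/U_eff = 2.186 m²·K/W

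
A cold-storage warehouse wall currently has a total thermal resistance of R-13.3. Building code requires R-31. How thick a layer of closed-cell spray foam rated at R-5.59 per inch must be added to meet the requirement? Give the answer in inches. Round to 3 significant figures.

ΔR = 31 − 13.3 = 17.7 ft²·°F·h/BTU
L = ΔR / (R/in) = 17.7/5.59 = 3.166 in

3.17 in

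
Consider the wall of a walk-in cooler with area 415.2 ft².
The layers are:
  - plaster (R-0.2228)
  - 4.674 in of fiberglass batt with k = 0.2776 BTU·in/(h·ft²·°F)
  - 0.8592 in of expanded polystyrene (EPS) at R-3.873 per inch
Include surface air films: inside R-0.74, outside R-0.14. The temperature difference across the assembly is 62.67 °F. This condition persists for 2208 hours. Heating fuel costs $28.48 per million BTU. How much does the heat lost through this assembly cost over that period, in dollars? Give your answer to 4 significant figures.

4.674/0.2776 = 16.837
0.8592 × 3.873 = 3.3277
R_total = 0.74 + 0.2228 + 16.837 + 3.3277 + 0.14 = 21.268 ft²·°F·h/BTU
Q = 415.2 × 62.67 / 21.268 = 1223.5 BTU/h
E = 1223.5 × 2208 = 2701400 BTU
Cost = 2701400/10⁶ × 28.48 = $76.937

76.94 dollars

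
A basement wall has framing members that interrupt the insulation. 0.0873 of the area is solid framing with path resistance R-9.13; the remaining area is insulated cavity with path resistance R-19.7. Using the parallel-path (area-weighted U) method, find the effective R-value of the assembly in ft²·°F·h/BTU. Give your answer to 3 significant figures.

17.9 ft²·°F·h/BTU

U_eff = 0.9127/19.7 + 0.0873/9.13 = 0.04633 + 0.009562 = 0.05589
R_eff = 1/U_eff = 17.89 ft²·°F·h/BTU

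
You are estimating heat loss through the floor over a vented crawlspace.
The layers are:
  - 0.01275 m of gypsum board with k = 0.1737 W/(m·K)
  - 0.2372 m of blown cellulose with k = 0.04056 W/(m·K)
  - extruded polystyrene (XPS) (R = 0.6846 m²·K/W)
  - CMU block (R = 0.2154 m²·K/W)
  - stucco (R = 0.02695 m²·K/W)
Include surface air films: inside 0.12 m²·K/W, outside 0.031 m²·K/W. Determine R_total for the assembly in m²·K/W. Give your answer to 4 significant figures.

6.999 m²·K/W

0.01275/0.1737 = 0.073402
0.2372/0.04056 = 5.8481
R_total = 0.12 + 0.073402 + 5.8481 + 0.6846 + 0.2154 + 0.02695 + 0.031 = 6.9995 m²·K/W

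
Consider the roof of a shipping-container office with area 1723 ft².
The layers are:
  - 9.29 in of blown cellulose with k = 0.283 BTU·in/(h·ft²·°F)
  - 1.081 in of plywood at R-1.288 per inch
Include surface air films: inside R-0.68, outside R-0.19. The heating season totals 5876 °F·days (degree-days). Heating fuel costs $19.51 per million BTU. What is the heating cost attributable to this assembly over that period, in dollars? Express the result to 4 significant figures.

9.29/0.283 = 32.827
1.081 × 1.288 = 1.3923
R_total = 0.68 + 32.827 + 1.3923 + 0.19 = 35.089 ft²·°F·h/BTU
E = A × HDD × 24 / R = 1723 × 5876 × 24 / 35.089 = 6924800 BTU
Cost = 6924800/10⁶ × 19.51 = $135.1

135.1 dollars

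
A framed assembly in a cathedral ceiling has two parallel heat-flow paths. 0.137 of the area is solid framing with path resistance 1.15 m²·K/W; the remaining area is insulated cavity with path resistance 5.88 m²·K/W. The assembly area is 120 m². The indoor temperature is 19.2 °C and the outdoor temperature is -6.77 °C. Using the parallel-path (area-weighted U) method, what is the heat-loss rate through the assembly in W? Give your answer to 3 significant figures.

829 W

U_eff = 0.863/5.88 + 0.137/1.15 = 0.1468 + 0.1191 = 0.2659
R_eff = 1/U_eff = 3.761 m²·K/W
Q = 120 × (19.2 − (-6.77)) / 3.761 = 828.6 W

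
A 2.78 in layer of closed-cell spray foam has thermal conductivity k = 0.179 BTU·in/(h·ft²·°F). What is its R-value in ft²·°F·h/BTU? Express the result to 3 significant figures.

15.5 ft²·°F·h/BTU

R = L/k = 2.78/0.179 = 15.53 ft²·°F·h/BTU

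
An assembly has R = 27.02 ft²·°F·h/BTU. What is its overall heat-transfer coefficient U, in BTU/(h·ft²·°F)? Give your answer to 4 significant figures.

0.03701 BTU/(h·ft²·°F)

U = 1/R = 1/27.02 = 0.03701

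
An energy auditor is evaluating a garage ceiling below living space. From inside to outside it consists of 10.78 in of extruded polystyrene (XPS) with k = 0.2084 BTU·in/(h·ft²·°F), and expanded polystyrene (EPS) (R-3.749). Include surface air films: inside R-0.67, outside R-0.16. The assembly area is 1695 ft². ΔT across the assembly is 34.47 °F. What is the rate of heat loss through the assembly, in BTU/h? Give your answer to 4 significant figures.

10.78/0.2084 = 51.727
R_total = 0.67 + 51.727 + 3.749 + 0.16 = 56.306 ft²·°F·h/BTU
Q = A·ΔT/R = 1695 × 34.47 / 56.306 = 1037.7 BTU/h

1038 BTU/h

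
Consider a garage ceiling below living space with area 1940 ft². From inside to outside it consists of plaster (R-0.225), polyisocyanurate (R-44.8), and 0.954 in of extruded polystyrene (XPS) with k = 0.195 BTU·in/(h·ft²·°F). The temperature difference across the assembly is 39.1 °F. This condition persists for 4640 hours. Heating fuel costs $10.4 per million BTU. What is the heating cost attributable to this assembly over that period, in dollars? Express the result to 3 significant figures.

0.954/0.195 = 4.892
R_total = 0.225 + 44.8 + 4.892 = 49.92 ft²·°F·h/BTU
Q = 1940 × 39.1 / 49.92 = 1520 BTU/h
E = 1520 × 4640 = 7051000 BTU
Cost = 7051000/10⁶ × 10.4 = $73.33

73.3 dollars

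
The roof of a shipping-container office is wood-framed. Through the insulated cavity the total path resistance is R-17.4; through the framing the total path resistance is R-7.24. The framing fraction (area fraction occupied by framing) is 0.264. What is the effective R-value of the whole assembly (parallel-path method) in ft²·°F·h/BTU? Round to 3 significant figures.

U_eff = 0.736/17.4 + 0.264/7.24 = 0.0423 + 0.03646 = 0.07876
R_eff = 1/U_eff = 12.7 ft²·°F·h/BTU

12.7 ft²·°F·h/BTU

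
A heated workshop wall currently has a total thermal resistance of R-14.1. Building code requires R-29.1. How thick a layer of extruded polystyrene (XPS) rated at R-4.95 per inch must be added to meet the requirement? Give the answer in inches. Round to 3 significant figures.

3.03 in

ΔR = 29.1 − 14.1 = 15 ft²·°F·h/BTU
L = ΔR / (R/in) = 15/4.95 = 3.03 in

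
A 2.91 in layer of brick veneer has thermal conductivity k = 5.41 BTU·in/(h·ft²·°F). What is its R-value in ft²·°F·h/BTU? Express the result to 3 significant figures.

R = L/k = 2.91/5.41 = 0.5379 ft²·°F·h/BTU

0.538 ft²·°F·h/BTU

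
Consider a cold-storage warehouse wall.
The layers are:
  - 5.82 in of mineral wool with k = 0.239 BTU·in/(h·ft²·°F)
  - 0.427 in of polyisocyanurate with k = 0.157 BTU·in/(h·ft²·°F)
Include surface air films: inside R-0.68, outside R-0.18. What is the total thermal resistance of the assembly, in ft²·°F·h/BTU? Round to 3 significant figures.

5.82/0.239 = 24.35
0.427/0.157 = 2.72
R_total = 0.68 + 24.35 + 2.72 + 0.18 = 27.93 ft²·°F·h/BTU

27.9 ft²·°F·h/BTU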